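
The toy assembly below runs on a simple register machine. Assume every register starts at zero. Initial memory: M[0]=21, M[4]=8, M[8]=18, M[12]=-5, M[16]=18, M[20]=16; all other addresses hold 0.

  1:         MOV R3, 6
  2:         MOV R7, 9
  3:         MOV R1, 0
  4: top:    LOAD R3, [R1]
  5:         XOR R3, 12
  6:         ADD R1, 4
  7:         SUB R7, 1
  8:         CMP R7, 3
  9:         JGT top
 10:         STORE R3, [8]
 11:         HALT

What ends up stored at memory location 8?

28

R3=6
R7=9
R1=0
R3=M[0]=21
R3=21^12=25
R1=0+4=4
R7=9-1=8
CMP R7, 3  (cmp 8,3)
JGT top: taken
R3=M[4]=8
R3=8^12=4
R1=4+4=8
R7=8-1=7
CMP R7, 3  (cmp 7,3)
JGT top: taken
R3=M[8]=18
R3=18^12=30
R1=8+4=12
R7=7-1=6
CMP R7, 3  (cmp 6,3)
JGT top: taken
R3=M[12]=-5
R3=(-5)^12=-9
R1=12+4=16
R7=6-1=5
CMP R7, 3  (cmp 5,3)
JGT top: taken
R3=M[16]=18
R3=18^12=30
R1=16+4=20
R7=5-1=4
CMP R7, 3  (cmp 4,3)
JGT top: taken
R3=M[20]=16
R3=16^12=28
R1=20+4=24
R7=4-1=3
CMP R7, 3  (cmp 3,3)
JGT top: not taken
STORE R3, [8] → M[8]=28
halt.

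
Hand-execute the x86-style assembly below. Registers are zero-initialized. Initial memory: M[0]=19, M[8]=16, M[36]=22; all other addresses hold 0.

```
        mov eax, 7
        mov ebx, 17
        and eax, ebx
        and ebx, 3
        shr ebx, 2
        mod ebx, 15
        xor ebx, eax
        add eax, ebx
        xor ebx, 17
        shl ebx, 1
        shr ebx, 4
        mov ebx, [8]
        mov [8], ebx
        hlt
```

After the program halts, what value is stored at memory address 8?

mov eax, 7 → eax=7
mov ebx, 17 → ebx=17
and eax, ebx → eax=7&17=1
and ebx, 3 → ebx=17&3=1
shr ebx, 2 → ebx=1>>2=0
mod ebx, 15 → ebx=0%15=0
xor ebx, eax → ebx=0^1=1
add eax, ebx → eax=1+1=2
xor ebx, 17 → ebx=1^17=16
shl ebx, 1 → ebx=16<<1=32
shr ebx, 4 → ebx=32>>4=2
mov ebx, [8] → ebx=M[8]=16
mov [8], ebx → M[8]=16
halt.

16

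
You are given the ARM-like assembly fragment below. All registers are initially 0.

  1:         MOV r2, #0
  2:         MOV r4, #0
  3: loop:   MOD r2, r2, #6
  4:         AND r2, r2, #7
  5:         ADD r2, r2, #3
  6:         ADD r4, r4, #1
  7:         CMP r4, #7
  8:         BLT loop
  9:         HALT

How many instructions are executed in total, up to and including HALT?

MOV r2, #0 → r2=0
MOV r4, #0 → r4=0
MOD r2, r2, #6 → r2=0%6=0
AND r2, r2, #7 → r2=0&7=0
ADD r2, r2, #3 → r2=0+3=3
ADD r4, r4, #1 → r4=0+1=1
CMP r4, #7  (cmp 1,7)
BLT loop: taken
MOD r2, r2, #6 → r2=3%6=3
AND r2, r2, #7 → r2=3&7=3
ADD r2, r2, #3 → r2=3+3=6
ADD r4, r4, #1 → r4=1+1=2
CMP r4, #7  (cmp 2,7)
BLT loop: taken
MOD r2, r2, #6 → r2=6%6=0
AND r2, r2, #7 → r2=0&7=0
ADD r2, r2, #3 → r2=0+3=3
ADD r4, r4, #1 → r4=2+1=3
CMP r4, #7  (cmp 3,7)
BLT loop: taken
MOD r2, r2, #6 → r2=3%6=3
AND r2, r2, #7 → r2=3&7=3
ADD r2, r2, #3 → r2=3+3=6
ADD r4, r4, #1 → r4=3+1=4
CMP r4, #7  (cmp 4,7)
BLT loop: taken
MOD r2, r2, #6 → r2=6%6=0
AND r2, r2, #7 → r2=0&7=0
ADD r2, r2, #3 → r2=0+3=3
ADD r4, r4, #1 → r4=4+1=5
CMP r4, #7  (cmp 5,7)
BLT loop: taken
MOD r2, r2, #6 → r2=3%6=3
AND r2, r2, #7 → r2=3&7=3
ADD r2, r2, #3 → r2=3+3=6
ADD r4, r4, #1 → r4=5+1=6
CMP r4, #7  (cmp 6,7)
BLT loop: taken
MOD r2, r2, #6 → r2=6%6=0
AND r2, r2, #7 → r2=0&7=0
ADD r2, r2, #3 → r2=0+3=3
ADD r4, r4, #1 → r4=6+1=7
CMP r4, #7  (cmp 7,7)
BLT loop: not taken
halt.
Total executed instructions: 45.

45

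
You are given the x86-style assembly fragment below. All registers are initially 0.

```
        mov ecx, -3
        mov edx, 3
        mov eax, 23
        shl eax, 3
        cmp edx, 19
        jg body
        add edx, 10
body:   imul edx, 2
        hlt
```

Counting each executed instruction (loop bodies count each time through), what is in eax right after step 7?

mov ecx, -3 → ecx=-3
mov edx, 3 → edx=3
mov eax, 23 → eax=23
shl eax, 3 → eax=23<<3=184
cmp edx, 19  (cmp 3,19)
jg body: not taken
add edx, 10 → edx=3+10=13
After step 7: eax = 184.

184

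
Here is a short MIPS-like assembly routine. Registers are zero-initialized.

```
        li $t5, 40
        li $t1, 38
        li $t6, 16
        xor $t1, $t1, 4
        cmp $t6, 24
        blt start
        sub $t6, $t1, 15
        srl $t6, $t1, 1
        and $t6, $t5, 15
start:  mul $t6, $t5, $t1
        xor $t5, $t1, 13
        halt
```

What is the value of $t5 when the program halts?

$t5=40
$t1=38
$t6=16
$t1=38^4=34
cmp $t6, 24  (cmp 16,24)
blt start: taken
$t6=40*34=1360
$t5=34^13=47
halt.

47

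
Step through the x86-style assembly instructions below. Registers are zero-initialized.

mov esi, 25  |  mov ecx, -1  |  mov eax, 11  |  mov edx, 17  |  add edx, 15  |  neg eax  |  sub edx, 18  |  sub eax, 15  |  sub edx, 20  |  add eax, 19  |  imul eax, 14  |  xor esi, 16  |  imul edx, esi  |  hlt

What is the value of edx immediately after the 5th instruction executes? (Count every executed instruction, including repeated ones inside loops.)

32

after mov esi, 25: esi=25
after mov ecx, -1: ecx=-1
after mov eax, 11: eax=11
after mov edx, 17: edx=17
after add edx, 15: edx=17+15=32
After step 5: edx = 32.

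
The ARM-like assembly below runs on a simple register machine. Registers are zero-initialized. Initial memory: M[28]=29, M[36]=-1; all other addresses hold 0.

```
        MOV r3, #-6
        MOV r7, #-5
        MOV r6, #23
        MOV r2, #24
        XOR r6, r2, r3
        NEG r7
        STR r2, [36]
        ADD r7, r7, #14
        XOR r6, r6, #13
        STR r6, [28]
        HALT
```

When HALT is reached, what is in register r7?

19

MOV r3, #-6 → r3=-6
MOV r7, #-5 → r7=-5
MOV r6, #23 → r6=23
MOV r2, #24 → r2=24
XOR r6, r2, r3 → r6=24^(-6)=-30
NEG r7 → r7=-(-5)=5
STR r2, [36] → M[36]=24
ADD r7, r7, #14 → r7=5+14=19
XOR r6, r6, #13 → r6=(-30)^13=-17
STR r6, [28] → M[28]=-17
halt.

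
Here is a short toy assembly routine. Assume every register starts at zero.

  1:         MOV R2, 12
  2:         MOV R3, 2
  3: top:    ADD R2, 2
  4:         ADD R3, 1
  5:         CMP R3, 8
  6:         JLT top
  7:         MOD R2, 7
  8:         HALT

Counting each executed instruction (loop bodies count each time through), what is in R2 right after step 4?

MOV R2, 12 → R2=12
MOV R3, 2 → R3=2
ADD R2, 2 → R2=12+2=14
ADD R3, 1 → R3=2+1=3
After step 4: R2 = 14.

14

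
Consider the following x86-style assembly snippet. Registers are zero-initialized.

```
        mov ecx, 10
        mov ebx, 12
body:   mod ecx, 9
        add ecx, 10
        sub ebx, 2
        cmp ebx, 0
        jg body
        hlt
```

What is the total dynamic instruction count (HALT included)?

33

ecx=10
ebx=12
ecx=10%9=1
ecx=1+10=11
ebx=12-2=10
cmp ebx, 0  (cmp 10,0)
jg body: taken
ecx=11%9=2
ecx=2+10=12
ebx=10-2=8
cmp ebx, 0  (cmp 8,0)
jg body: taken
ecx=12%9=3
ecx=3+10=13
ebx=8-2=6
cmp ebx, 0  (cmp 6,0)
jg body: taken
ecx=13%9=4
ecx=4+10=14
ebx=6-2=4
cmp ebx, 0  (cmp 4,0)
jg body: taken
ecx=14%9=5
ecx=5+10=15
ebx=4-2=2
cmp ebx, 0  (cmp 2,0)
jg body: taken
ecx=15%9=6
ecx=6+10=16
ebx=2-2=0
cmp ebx, 0  (cmp 0,0)
jg body: not taken
halt.
Total executed instructions: 33.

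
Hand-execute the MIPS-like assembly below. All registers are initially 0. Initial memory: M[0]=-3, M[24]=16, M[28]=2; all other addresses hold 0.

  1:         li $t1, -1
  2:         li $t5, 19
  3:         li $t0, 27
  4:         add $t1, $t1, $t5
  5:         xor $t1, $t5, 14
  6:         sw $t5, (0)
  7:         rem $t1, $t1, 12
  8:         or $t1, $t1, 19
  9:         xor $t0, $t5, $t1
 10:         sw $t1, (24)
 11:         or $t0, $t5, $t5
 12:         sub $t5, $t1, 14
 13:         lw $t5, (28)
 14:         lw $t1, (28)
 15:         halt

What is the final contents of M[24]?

23

li $t1, -1 → $t1=-1
li $t5, 19 → $t5=19
li $t0, 27 → $t0=27
add $t1, $t1, $t5 → $t1=(-1)+19=18
xor $t1, $t5, 14 → $t1=19^14=29
sw $t5, (0) → M[0]=19
rem $t1, $t1, 12 → $t1=29%12=5
or $t1, $t1, 19 → $t1=5|19=23
xor $t0, $t5, $t1 → $t0=19^23=4
sw $t1, (24) → M[24]=23
or $t0, $t5, $t5 → $t0=19|19=19
sub $t5, $t1, 14 → $t5=23-14=9
lw $t5, (28) → $t5=M[28]=2
lw $t1, (28) → $t1=M[28]=2
halt.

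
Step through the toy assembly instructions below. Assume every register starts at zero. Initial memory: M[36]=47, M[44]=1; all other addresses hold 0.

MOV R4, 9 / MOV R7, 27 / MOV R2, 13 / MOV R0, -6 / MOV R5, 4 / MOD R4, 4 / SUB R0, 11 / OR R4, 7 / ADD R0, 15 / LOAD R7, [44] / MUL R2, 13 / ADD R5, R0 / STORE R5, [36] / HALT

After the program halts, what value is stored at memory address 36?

2

R4=9
R7=27
R2=13
R0=-6
R5=4
R4=9%4=1
R0=(-6)-11=-17
R4=1|7=7
R0=(-17)+15=-2
R7=M[44]=1
R2=13*13=169
R5=4+(-2)=2
STORE R5, [36] → M[36]=2
halt.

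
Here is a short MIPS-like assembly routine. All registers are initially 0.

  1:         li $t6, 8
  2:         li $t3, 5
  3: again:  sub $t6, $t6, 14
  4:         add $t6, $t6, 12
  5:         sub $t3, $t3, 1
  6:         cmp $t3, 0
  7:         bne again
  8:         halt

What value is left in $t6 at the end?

-2

li $t6, 8 → $t6=8
li $t3, 5 → $t3=5
sub $t6, $t6, 14 → $t6=8-14=-6
add $t6, $t6, 12 → $t6=(-6)+12=6
sub $t3, $t3, 1 → $t3=5-1=4
cmp $t3, 0  (cmp 4,0)
bne again: taken
sub $t6, $t6, 14 → $t6=6-14=-8
add $t6, $t6, 12 → $t6=(-8)+12=4
sub $t3, $t3, 1 → $t3=4-1=3
cmp $t3, 0  (cmp 3,0)
bne again: taken
sub $t6, $t6, 14 → $t6=4-14=-10
add $t6, $t6, 12 → $t6=(-10)+12=2
sub $t3, $t3, 1 → $t3=3-1=2
cmp $t3, 0  (cmp 2,0)
bne again: taken
sub $t6, $t6, 14 → $t6=2-14=-12
add $t6, $t6, 12 → $t6=(-12)+12=0
sub $t3, $t3, 1 → $t3=2-1=1
cmp $t3, 0  (cmp 1,0)
bne again: taken
sub $t6, $t6, 14 → $t6=0-14=-14
add $t6, $t6, 12 → $t6=(-14)+12=-2
sub $t3, $t3, 1 → $t3=1-1=0
cmp $t3, 0  (cmp 0,0)
bne again: not taken
halt.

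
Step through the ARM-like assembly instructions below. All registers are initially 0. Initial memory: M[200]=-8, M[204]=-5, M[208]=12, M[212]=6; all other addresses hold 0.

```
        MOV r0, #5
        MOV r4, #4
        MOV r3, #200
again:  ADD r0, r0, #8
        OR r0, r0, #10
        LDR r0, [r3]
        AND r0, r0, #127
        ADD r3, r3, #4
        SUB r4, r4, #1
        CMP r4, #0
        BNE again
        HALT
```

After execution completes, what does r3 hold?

r0=5
r4=4
r3=200
r0=5+8=13
r0=13|10=15
r0=M[200]=-8
r0=(-8)&127=120
r3=200+4=204
r4=4-1=3
CMP r4, #0  (cmp 3,0)
BNE again: taken
r0=120+8=128
r0=128|10=138
r0=M[204]=-5
r0=(-5)&127=123
r3=204+4=208
r4=3-1=2
CMP r4, #0  (cmp 2,0)
BNE again: taken
r0=123+8=131
r0=131|10=139
r0=M[208]=12
r0=12&127=12
r3=208+4=212
r4=2-1=1
CMP r4, #0  (cmp 1,0)
BNE again: taken
r0=12+8=20
r0=20|10=30
r0=M[212]=6
r0=6&127=6
r3=212+4=216
r4=1-1=0
CMP r4, #0  (cmp 0,0)
BNE again: not taken
halt.

216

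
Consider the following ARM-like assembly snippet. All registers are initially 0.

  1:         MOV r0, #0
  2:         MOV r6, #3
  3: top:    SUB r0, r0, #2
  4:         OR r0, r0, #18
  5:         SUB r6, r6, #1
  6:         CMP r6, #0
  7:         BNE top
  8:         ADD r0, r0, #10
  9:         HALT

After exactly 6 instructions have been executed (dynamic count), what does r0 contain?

r0=0
r6=3
r0=0-2=-2
r0=(-2)|18=-2
r6=3-1=2
CMP r6, #0  (cmp 2,0)
After step 6: r0 = -2.

-2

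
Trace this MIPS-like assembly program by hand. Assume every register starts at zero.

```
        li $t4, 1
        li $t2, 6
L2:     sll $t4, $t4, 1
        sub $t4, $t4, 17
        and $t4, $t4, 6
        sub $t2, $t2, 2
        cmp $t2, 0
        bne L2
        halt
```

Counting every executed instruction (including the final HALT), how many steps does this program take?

21

after li $t4, 1: $t4=1
after li $t2, 6: $t2=6
after sll $t4, $t4, 1: $t4=1<<1=2
after sub $t4, $t4, 17: $t4=2-17=-15
after and $t4, $t4, 6: $t4=(-15)&6=0
after sub $t2, $t2, 2: $t2=6-2=4
cmp $t2, 0  (cmp 4,0)
bne L2: taken
after sll $t4, $t4, 1: $t4=0<<1=0
after sub $t4, $t4, 17: $t4=0-17=-17
after and $t4, $t4, 6: $t4=(-17)&6=6
after sub $t2, $t2, 2: $t2=4-2=2
cmp $t2, 0  (cmp 2,0)
bne L2: taken
after sll $t4, $t4, 1: $t4=6<<1=12
after sub $t4, $t4, 17: $t4=12-17=-5
after and $t4, $t4, 6: $t4=(-5)&6=2
after sub $t2, $t2, 2: $t2=2-2=0
cmp $t2, 0  (cmp 0,0)
bne L2: not taken
halt.
Total executed instructions: 21.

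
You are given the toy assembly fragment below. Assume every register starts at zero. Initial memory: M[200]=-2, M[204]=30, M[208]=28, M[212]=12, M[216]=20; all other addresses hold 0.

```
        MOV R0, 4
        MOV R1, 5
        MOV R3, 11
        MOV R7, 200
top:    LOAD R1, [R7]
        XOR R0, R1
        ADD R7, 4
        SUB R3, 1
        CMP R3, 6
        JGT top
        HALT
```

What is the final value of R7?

MOV R0, 4 → R0=4
MOV R1, 5 → R1=5
MOV R3, 11 → R3=11
MOV R7, 200 → R7=200
LOAD R1, [R7] → R1=M[200]=-2
XOR R0, R1 → R0=4^(-2)=-6
ADD R7, 4 → R7=200+4=204
SUB R3, 1 → R3=11-1=10
CMP R3, 6  (cmp 10,6)
JGT top: taken
LOAD R1, [R7] → R1=M[204]=30
XOR R0, R1 → R0=(-6)^30=-28
ADD R7, 4 → R7=204+4=208
SUB R3, 1 → R3=10-1=9
CMP R3, 6  (cmp 9,6)
JGT top: taken
LOAD R1, [R7] → R1=M[208]=28
XOR R0, R1 → R0=(-28)^28=-8
ADD R7, 4 → R7=208+4=212
SUB R3, 1 → R3=9-1=8
CMP R3, 6  (cmp 8,6)
JGT top: taken
LOAD R1, [R7] → R1=M[212]=12
XOR R0, R1 → R0=(-8)^12=-12
ADD R7, 4 → R7=212+4=216
SUB R3, 1 → R3=8-1=7
CMP R3, 6  (cmp 7,6)
JGT top: taken
LOAD R1, [R7] → R1=M[216]=20
XOR R0, R1 → R0=(-12)^20=-32
ADD R7, 4 → R7=216+4=220
SUB R3, 1 → R3=7-1=6
CMP R3, 6  (cmp 6,6)
JGT top: not taken
halt.

220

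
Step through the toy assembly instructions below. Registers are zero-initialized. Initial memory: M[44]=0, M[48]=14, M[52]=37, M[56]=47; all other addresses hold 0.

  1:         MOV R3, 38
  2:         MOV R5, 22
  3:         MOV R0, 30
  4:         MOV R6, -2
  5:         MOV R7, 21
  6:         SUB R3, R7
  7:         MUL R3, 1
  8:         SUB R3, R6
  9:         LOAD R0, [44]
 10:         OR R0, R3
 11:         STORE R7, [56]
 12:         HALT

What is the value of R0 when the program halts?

19

R3=38
R5=22
R0=30
R6=-2
R7=21
R3=38-21=17
R3=17*1=17
R3=17-(-2)=19
R0=M[44]=0
R0=0|19=19
STORE R7, [56] → M[56]=21
halt.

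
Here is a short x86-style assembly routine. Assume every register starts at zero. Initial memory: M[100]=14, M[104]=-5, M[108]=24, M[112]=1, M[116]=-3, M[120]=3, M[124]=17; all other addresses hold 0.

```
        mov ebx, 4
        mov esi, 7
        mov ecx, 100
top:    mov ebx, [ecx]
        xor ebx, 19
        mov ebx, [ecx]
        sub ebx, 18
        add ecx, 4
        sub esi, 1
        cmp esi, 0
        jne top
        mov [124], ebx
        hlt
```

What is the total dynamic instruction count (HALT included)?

61

after mov ebx, 4: ebx=4
after mov esi, 7: esi=7
after mov ecx, 100: ecx=100
after mov ebx, [ecx]: ebx=M[100]=14
after xor ebx, 19: ebx=14^19=29
after mov ebx, [ecx]: ebx=M[100]=14
after sub ebx, 18: ebx=14-18=-4
after add ecx, 4: ecx=100+4=104
after sub esi, 1: esi=7-1=6
cmp esi, 0  (cmp 6,0)
jne top: taken
after mov ebx, [ecx]: ebx=M[104]=-5
after xor ebx, 19: ebx=(-5)^19=-24
after mov ebx, [ecx]: ebx=M[104]=-5
after sub ebx, 18: ebx=(-5)-18=-23
after add ecx, 4: ecx=104+4=108
after sub esi, 1: esi=6-1=5
cmp esi, 0  (cmp 5,0)
jne top: taken
after mov ebx, [ecx]: ebx=M[108]=24
after xor ebx, 19: ebx=24^19=11
after mov ebx, [ecx]: ebx=M[108]=24
after sub ebx, 18: ebx=24-18=6
after add ecx, 4: ecx=108+4=112
after sub esi, 1: esi=5-1=4
cmp esi, 0  (cmp 4,0)
jne top: taken
after mov ebx, [ecx]: ebx=M[112]=1
after xor ebx, 19: ebx=1^19=18
after mov ebx, [ecx]: ebx=M[112]=1
after sub ebx, 18: ebx=1-18=-17
after add ecx, 4: ecx=112+4=116
after sub esi, 1: esi=4-1=3
cmp esi, 0  (cmp 3,0)
jne top: taken
after mov ebx, [ecx]: ebx=M[116]=-3
after xor ebx, 19: ebx=(-3)^19=-18
after mov ebx, [ecx]: ebx=M[116]=-3
after sub ebx, 18: ebx=(-3)-18=-21
after add ecx, 4: ecx=116+4=120
after sub esi, 1: esi=3-1=2
cmp esi, 0  (cmp 2,0)
jne top: taken
after mov ebx, [ecx]: ebx=M[120]=3
after xor ebx, 19: ebx=3^19=16
after mov ebx, [ecx]: ebx=M[120]=3
after sub ebx, 18: ebx=3-18=-15
after add ecx, 4: ecx=120+4=124
after sub esi, 1: esi=2-1=1
cmp esi, 0  (cmp 1,0)
jne top: taken
after mov ebx, [ecx]: ebx=M[124]=17
after xor ebx, 19: ebx=17^19=2
after mov ebx, [ecx]: ebx=M[124]=17
after sub ebx, 18: ebx=17-18=-1
after add ecx, 4: ecx=124+4=128
after sub esi, 1: esi=1-1=0
cmp esi, 0  (cmp 0,0)
jne top: not taken
mov [124], ebx → M[124]=-1
halt.
Total executed instructions: 61.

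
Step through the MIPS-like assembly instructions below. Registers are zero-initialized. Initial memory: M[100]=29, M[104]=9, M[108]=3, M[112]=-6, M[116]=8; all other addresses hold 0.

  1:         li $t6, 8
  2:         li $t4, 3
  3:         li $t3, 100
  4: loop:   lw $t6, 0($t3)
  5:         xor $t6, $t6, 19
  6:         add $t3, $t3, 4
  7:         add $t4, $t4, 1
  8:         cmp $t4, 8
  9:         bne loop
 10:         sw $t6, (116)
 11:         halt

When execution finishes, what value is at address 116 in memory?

$t6=8
$t4=3
$t3=100
$t6=M[100]=29
$t6=29^19=14
$t3=100+4=104
$t4=3+1=4
cmp $t4, 8  (cmp 4,8)
bne loop: taken
$t6=M[104]=9
$t6=9^19=26
$t3=104+4=108
$t4=4+1=5
cmp $t4, 8  (cmp 5,8)
bne loop: taken
$t6=M[108]=3
$t6=3^19=16
$t3=108+4=112
$t4=5+1=6
cmp $t4, 8  (cmp 6,8)
bne loop: taken
$t6=M[112]=-6
$t6=(-6)^19=-23
$t3=112+4=116
$t4=6+1=7
cmp $t4, 8  (cmp 7,8)
bne loop: taken
$t6=M[116]=8
$t6=8^19=27
$t3=116+4=120
$t4=7+1=8
cmp $t4, 8  (cmp 8,8)
bne loop: not taken
sw $t6, (116) → M[116]=27
halt.

27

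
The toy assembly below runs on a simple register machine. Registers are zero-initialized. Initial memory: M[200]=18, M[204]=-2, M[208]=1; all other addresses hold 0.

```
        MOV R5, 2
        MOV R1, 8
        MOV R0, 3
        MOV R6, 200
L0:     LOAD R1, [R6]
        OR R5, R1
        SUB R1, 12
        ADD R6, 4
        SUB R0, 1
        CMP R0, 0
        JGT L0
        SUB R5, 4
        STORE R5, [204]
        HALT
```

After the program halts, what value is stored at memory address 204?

R5=2
R1=8
R0=3
R6=200
R1=M[200]=18
R5=2|18=18
R1=18-12=6
R6=200+4=204
R0=3-1=2
CMP R0, 0  (cmp 2,0)
JGT L0: taken
R1=M[204]=-2
R5=18|(-2)=-2
R1=(-2)-12=-14
R6=204+4=208
R0=2-1=1
CMP R0, 0  (cmp 1,0)
JGT L0: taken
R1=M[208]=1
R5=(-2)|1=-1
R1=1-12=-11
R6=208+4=212
R0=1-1=0
CMP R0, 0  (cmp 0,0)
JGT L0: not taken
R5=(-1)-4=-5
STORE R5, [204] → M[204]=-5
halt.

-5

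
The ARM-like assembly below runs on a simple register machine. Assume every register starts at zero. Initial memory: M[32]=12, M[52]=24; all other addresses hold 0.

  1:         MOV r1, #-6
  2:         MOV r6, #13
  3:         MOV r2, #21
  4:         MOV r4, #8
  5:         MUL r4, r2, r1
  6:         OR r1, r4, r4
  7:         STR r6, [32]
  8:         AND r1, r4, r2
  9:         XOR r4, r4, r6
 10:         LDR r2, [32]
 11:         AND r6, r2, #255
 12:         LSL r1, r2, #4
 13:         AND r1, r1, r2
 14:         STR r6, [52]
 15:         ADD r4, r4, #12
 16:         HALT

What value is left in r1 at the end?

r1=-6
r6=13
r2=21
r4=8
r4=21*(-6)=-126
r1=(-126)|(-126)=-126
STR r6, [32] → M[32]=13
r1=(-126)&21=0
r4=(-126)^13=-113
r2=M[32]=13
r6=13&255=13
r1=13<<4=208
r1=208&13=0
STR r6, [52] → M[52]=13
r4=(-113)+12=-101
halt.

0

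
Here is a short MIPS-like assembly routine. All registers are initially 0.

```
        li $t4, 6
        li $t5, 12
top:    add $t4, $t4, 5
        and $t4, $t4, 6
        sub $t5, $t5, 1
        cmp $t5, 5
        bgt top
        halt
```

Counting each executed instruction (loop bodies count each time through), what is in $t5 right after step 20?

8

after li $t4, 6: $t4=6
after li $t5, 12: $t5=12
after add $t4, $t4, 5: $t4=6+5=11
after and $t4, $t4, 6: $t4=11&6=2
after sub $t5, $t5, 1: $t5=12-1=11
cmp $t5, 5  (cmp 11,5)
bgt top: taken
after add $t4, $t4, 5: $t4=2+5=7
after and $t4, $t4, 6: $t4=7&6=6
after sub $t5, $t5, 1: $t5=11-1=10
cmp $t5, 5  (cmp 10,5)
bgt top: taken
after add $t4, $t4, 5: $t4=6+5=11
after and $t4, $t4, 6: $t4=11&6=2
after sub $t5, $t5, 1: $t5=10-1=9
cmp $t5, 5  (cmp 9,5)
bgt top: taken
after add $t4, $t4, 5: $t4=2+5=7
after and $t4, $t4, 6: $t4=7&6=6
after sub $t5, $t5, 1: $t5=9-1=8
After step 20: $t5 = 8.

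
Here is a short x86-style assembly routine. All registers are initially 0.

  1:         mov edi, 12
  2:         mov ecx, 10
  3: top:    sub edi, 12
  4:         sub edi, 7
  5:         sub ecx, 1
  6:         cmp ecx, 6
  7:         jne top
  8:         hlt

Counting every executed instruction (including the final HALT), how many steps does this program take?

23

after mov edi, 12: edi=12
after mov ecx, 10: ecx=10
after sub edi, 12: edi=12-12=0
after sub edi, 7: edi=0-7=-7
after sub ecx, 1: ecx=10-1=9
cmp ecx, 6  (cmp 9,6)
jne top: taken
after sub edi, 12: edi=(-7)-12=-19
after sub edi, 7: edi=(-19)-7=-26
after sub ecx, 1: ecx=9-1=8
cmp ecx, 6  (cmp 8,6)
jne top: taken
after sub edi, 12: edi=(-26)-12=-38
after sub edi, 7: edi=(-38)-7=-45
after sub ecx, 1: ecx=8-1=7
cmp ecx, 6  (cmp 7,6)
jne top: taken
after sub edi, 12: edi=(-45)-12=-57
after sub edi, 7: edi=(-57)-7=-64
after sub ecx, 1: ecx=7-1=6
cmp ecx, 6  (cmp 6,6)
jne top: not taken
halt.
Total executed instructions: 23.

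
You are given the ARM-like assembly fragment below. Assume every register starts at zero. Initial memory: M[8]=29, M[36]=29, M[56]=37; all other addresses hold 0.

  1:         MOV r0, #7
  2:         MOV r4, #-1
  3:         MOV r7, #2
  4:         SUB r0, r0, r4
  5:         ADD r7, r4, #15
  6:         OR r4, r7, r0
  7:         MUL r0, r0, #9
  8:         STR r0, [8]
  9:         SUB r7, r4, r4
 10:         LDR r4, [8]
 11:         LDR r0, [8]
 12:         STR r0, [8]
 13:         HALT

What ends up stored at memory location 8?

72

MOV r0, #7 → r0=7
MOV r4, #-1 → r4=-1
MOV r7, #2 → r7=2
SUB r0, r0, r4 → r0=7-(-1)=8
ADD r7, r4, #15 → r7=(-1)+15=14
OR r4, r7, r0 → r4=14|8=14
MUL r0, r0, #9 → r0=8*9=72
STR r0, [8] → M[8]=72
SUB r7, r4, r4 → r7=14-14=0
LDR r4, [8] → r4=M[8]=72
LDR r0, [8] → r0=M[8]=72
STR r0, [8] → M[8]=72
halt.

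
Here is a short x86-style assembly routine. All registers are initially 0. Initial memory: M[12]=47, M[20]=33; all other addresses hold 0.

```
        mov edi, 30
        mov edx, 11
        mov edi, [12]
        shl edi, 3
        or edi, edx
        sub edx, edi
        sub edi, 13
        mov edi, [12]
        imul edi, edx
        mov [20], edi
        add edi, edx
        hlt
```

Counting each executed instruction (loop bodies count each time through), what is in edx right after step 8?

-368

edi=30
edx=11
edi=M[12]=47
edi=47<<3=376
edi=376|11=379
edx=11-379=-368
edi=379-13=366
edi=M[12]=47
After step 8: edx = -368.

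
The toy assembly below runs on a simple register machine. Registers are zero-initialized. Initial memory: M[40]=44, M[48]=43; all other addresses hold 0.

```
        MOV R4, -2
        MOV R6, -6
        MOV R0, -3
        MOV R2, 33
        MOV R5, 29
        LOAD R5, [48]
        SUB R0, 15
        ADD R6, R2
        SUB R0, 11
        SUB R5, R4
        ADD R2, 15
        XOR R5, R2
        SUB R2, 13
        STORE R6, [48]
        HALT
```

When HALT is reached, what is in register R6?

27

MOV R4, -2 → R4=-2
MOV R6, -6 → R6=-6
MOV R0, -3 → R0=-3
MOV R2, 33 → R2=33
MOV R5, 29 → R5=29
LOAD R5, [48] → R5=M[48]=43
SUB R0, 15 → R0=(-3)-15=-18
ADD R6, R2 → R6=(-6)+33=27
SUB R0, 11 → R0=(-18)-11=-29
SUB R5, R4 → R5=43-(-2)=45
ADD R2, 15 → R2=33+15=48
XOR R5, R2 → R5=45^48=29
SUB R2, 13 → R2=48-13=35
STORE R6, [48] → M[48]=27
halt.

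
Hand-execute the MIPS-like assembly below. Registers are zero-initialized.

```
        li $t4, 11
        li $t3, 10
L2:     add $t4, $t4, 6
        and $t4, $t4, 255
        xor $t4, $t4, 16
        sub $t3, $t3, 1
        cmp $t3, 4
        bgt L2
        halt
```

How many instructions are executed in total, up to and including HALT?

li $t4, 11 → $t4=11
li $t3, 10 → $t3=10
add $t4, $t4, 6 → $t4=11+6=17
and $t4, $t4, 255 → $t4=17&255=17
xor $t4, $t4, 16 → $t4=17^16=1
sub $t3, $t3, 1 → $t3=10-1=9
cmp $t3, 4  (cmp 9,4)
bgt L2: taken
add $t4, $t4, 6 → $t4=1+6=7
and $t4, $t4, 255 → $t4=7&255=7
xor $t4, $t4, 16 → $t4=7^16=23
sub $t3, $t3, 1 → $t3=9-1=8
cmp $t3, 4  (cmp 8,4)
bgt L2: taken
add $t4, $t4, 6 → $t4=23+6=29
and $t4, $t4, 255 → $t4=29&255=29
xor $t4, $t4, 16 → $t4=29^16=13
sub $t3, $t3, 1 → $t3=8-1=7
cmp $t3, 4  (cmp 7,4)
bgt L2: taken
add $t4, $t4, 6 → $t4=13+6=19
and $t4, $t4, 255 → $t4=19&255=19
xor $t4, $t4, 16 → $t4=19^16=3
sub $t3, $t3, 1 → $t3=7-1=6
cmp $t3, 4  (cmp 6,4)
bgt L2: taken
add $t4, $t4, 6 → $t4=3+6=9
and $t4, $t4, 255 → $t4=9&255=9
xor $t4, $t4, 16 → $t4=9^16=25
sub $t3, $t3, 1 → $t3=6-1=5
cmp $t3, 4  (cmp 5,4)
bgt L2: taken
add $t4, $t4, 6 → $t4=25+6=31
and $t4, $t4, 255 → $t4=31&255=31
xor $t4, $t4, 16 → $t4=31^16=15
sub $t3, $t3, 1 → $t3=5-1=4
cmp $t3, 4  (cmp 4,4)
bgt L2: not taken
halt.
Total executed instructions: 39.

39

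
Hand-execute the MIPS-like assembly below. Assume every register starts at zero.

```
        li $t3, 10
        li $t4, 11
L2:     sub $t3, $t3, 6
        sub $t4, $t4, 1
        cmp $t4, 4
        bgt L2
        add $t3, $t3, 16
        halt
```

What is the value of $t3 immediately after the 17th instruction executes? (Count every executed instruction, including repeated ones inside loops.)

li $t3, 10 → $t3=10
li $t4, 11 → $t4=11
sub $t3, $t3, 6 → $t3=10-6=4
sub $t4, $t4, 1 → $t4=11-1=10
cmp $t4, 4  (cmp 10,4)
bgt L2: taken
sub $t3, $t3, 6 → $t3=4-6=-2
sub $t4, $t4, 1 → $t4=10-1=9
cmp $t4, 4  (cmp 9,4)
bgt L2: taken
sub $t3, $t3, 6 → $t3=(-2)-6=-8
sub $t4, $t4, 1 → $t4=9-1=8
cmp $t4, 4  (cmp 8,4)
bgt L2: taken
sub $t3, $t3, 6 → $t3=(-8)-6=-14
sub $t4, $t4, 1 → $t4=8-1=7
cmp $t4, 4  (cmp 7,4)
After step 17: $t3 = -14.

-14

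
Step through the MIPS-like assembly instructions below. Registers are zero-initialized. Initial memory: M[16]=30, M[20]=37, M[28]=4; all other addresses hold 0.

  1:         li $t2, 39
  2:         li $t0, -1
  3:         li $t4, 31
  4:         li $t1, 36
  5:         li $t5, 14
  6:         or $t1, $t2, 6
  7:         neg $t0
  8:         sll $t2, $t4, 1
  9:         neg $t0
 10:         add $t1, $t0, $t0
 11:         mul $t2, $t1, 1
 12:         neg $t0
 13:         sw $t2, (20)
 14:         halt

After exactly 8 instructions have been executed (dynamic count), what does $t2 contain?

62

li $t2, 39 → $t2=39
li $t0, -1 → $t0=-1
li $t4, 31 → $t4=31
li $t1, 36 → $t1=36
li $t5, 14 → $t5=14
or $t1, $t2, 6 → $t1=39|6=39
neg $t0 → $t0=-(-1)=1
sll $t2, $t4, 1 → $t2=31<<1=62
After step 8: $t2 = 62.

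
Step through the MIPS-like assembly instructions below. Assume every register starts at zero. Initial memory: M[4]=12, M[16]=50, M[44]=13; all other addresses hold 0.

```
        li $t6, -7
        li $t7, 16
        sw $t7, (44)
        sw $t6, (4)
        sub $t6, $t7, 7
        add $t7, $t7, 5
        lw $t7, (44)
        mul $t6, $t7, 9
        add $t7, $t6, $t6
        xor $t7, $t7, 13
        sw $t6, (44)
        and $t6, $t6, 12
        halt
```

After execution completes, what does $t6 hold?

after li $t6, -7: $t6=-7
after li $t7, 16: $t7=16
sw $t7, (44) → M[44]=16
sw $t6, (4) → M[4]=-7
after sub $t6, $t7, 7: $t6=16-7=9
after add $t7, $t7, 5: $t7=16+5=21
after lw $t7, (44): $t7=M[44]=16
after mul $t6, $t7, 9: $t6=16*9=144
after add $t7, $t6, $t6: $t7=144+144=288
after xor $t7, $t7, 13: $t7=288^13=301
sw $t6, (44) → M[44]=144
after and $t6, $t6, 12: $t6=144&12=0
halt.

0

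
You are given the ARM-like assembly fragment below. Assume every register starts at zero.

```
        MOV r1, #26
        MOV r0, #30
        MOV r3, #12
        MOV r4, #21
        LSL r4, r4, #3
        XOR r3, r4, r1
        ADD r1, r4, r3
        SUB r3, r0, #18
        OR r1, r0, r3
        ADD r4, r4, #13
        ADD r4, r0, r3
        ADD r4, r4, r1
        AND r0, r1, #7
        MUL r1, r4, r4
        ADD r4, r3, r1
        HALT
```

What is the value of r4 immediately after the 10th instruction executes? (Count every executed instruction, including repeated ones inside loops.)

181

r1=26
r0=30
r3=12
r4=21
r4=21<<3=168
r3=168^26=178
r1=168+178=346
r3=30-18=12
r1=30|12=30
r4=168+13=181
After step 10: r4 = 181.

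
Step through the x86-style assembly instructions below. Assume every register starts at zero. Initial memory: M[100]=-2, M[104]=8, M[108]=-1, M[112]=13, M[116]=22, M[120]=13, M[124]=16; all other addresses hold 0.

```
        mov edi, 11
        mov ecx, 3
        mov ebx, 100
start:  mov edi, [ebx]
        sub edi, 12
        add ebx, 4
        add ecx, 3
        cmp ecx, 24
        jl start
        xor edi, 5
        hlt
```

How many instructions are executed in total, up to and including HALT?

edi=11
ecx=3
ebx=100
edi=M[100]=-2
edi=(-2)-12=-14
ebx=100+4=104
ecx=3+3=6
cmp ecx, 24  (cmp 6,24)
jl start: taken
edi=M[104]=8
edi=8-12=-4
ebx=104+4=108
ecx=6+3=9
cmp ecx, 24  (cmp 9,24)
jl start: taken
edi=M[108]=-1
edi=(-1)-12=-13
ebx=108+4=112
ecx=9+3=12
cmp ecx, 24  (cmp 12,24)
jl start: taken
edi=M[112]=13
edi=13-12=1
ebx=112+4=116
ecx=12+3=15
cmp ecx, 24  (cmp 15,24)
jl start: taken
edi=M[116]=22
edi=22-12=10
ebx=116+4=120
ecx=15+3=18
cmp ecx, 24  (cmp 18,24)
jl start: taken
edi=M[120]=13
edi=13-12=1
ebx=120+4=124
ecx=18+3=21
cmp ecx, 24  (cmp 21,24)
jl start: taken
edi=M[124]=16
edi=16-12=4
ebx=124+4=128
ecx=21+3=24
cmp ecx, 24  (cmp 24,24)
jl start: not taken
edi=4^5=1
halt.
Total executed instructions: 47.

47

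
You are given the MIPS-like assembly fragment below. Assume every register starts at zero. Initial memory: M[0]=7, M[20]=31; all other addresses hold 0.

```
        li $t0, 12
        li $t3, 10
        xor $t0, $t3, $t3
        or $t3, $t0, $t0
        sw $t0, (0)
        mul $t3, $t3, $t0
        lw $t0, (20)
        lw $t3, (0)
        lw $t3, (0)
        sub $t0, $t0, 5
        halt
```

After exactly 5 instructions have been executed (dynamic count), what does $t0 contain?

after li $t0, 12: $t0=12
after li $t3, 10: $t3=10
after xor $t0, $t3, $t3: $t0=10^10=0
after or $t3, $t0, $t0: $t3=0|0=0
sw $t0, (0) → M[0]=0
After step 5: $t0 = 0.

0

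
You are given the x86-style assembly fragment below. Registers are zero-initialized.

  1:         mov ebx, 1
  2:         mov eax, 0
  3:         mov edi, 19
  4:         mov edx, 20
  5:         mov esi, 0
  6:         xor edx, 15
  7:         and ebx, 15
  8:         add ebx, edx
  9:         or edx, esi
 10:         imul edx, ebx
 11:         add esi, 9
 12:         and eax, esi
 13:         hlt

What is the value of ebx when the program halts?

after mov ebx, 1: ebx=1
after mov eax, 0: eax=0
after mov edi, 19: edi=19
after mov edx, 20: edx=20
after mov esi, 0: esi=0
after xor edx, 15: edx=20^15=27
after and ebx, 15: ebx=1&15=1
after add ebx, edx: ebx=1+27=28
after or edx, esi: edx=27|0=27
after imul edx, ebx: edx=27*28=756
after add esi, 9: esi=0+9=9
after and eax, esi: eax=0&9=0
halt.

28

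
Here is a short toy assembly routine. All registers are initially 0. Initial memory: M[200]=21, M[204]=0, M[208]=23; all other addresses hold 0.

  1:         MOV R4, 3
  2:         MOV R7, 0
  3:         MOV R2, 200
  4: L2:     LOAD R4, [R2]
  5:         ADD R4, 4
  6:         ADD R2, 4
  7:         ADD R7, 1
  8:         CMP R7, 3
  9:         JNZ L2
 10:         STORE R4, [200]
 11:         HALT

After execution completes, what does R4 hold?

after MOV R4, 3: R4=3
after MOV R7, 0: R7=0
after MOV R2, 200: R2=200
after LOAD R4, [R2]: R4=M[200]=21
after ADD R4, 4: R4=21+4=25
after ADD R2, 4: R2=200+4=204
after ADD R7, 1: R7=0+1=1
CMP R7, 3  (cmp 1,3)
JNZ L2: taken
after LOAD R4, [R2]: R4=M[204]=0
after ADD R4, 4: R4=0+4=4
after ADD R2, 4: R2=204+4=208
after ADD R7, 1: R7=1+1=2
CMP R7, 3  (cmp 2,3)
JNZ L2: taken
after LOAD R4, [R2]: R4=M[208]=23
after ADD R4, 4: R4=23+4=27
after ADD R2, 4: R2=208+4=212
after ADD R7, 1: R7=2+1=3
CMP R7, 3  (cmp 3,3)
JNZ L2: not taken
STORE R4, [200] → M[200]=27
halt.

27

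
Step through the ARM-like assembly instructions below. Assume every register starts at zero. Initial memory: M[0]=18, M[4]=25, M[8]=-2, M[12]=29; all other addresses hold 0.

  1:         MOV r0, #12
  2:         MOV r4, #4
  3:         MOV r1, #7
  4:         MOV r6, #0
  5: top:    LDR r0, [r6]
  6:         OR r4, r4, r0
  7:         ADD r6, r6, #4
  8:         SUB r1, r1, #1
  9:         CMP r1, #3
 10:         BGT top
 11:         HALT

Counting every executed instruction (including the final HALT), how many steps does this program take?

r0=12
r4=4
r1=7
r6=0
r0=M[0]=18
r4=4|18=22
r6=0+4=4
r1=7-1=6
CMP r1, #3  (cmp 6,3)
BGT top: taken
r0=M[4]=25
r4=22|25=31
r6=4+4=8
r1=6-1=5
CMP r1, #3  (cmp 5,3)
BGT top: taken
r0=M[8]=-2
r4=31|(-2)=-1
r6=8+4=12
r1=5-1=4
CMP r1, #3  (cmp 4,3)
BGT top: taken
r0=M[12]=29
r4=(-1)|29=-1
r6=12+4=16
r1=4-1=3
CMP r1, #3  (cmp 3,3)
BGT top: not taken
halt.
Total executed instructions: 29.

29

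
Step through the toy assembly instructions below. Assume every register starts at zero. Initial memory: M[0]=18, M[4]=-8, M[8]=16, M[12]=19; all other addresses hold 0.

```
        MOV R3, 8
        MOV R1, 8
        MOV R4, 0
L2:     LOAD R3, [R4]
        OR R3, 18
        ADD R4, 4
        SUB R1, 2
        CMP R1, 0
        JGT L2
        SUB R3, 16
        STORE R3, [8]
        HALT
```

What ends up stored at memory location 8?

MOV R3, 8 → R3=8
MOV R1, 8 → R1=8
MOV R4, 0 → R4=0
LOAD R3, [R4] → R3=M[0]=18
OR R3, 18 → R3=18|18=18
ADD R4, 4 → R4=0+4=4
SUB R1, 2 → R1=8-2=6
CMP R1, 0  (cmp 6,0)
JGT L2: taken
LOAD R3, [R4] → R3=M[4]=-8
OR R3, 18 → R3=(-8)|18=-6
ADD R4, 4 → R4=4+4=8
SUB R1, 2 → R1=6-2=4
CMP R1, 0  (cmp 4,0)
JGT L2: taken
LOAD R3, [R4] → R3=M[8]=16
OR R3, 18 → R3=16|18=18
ADD R4, 4 → R4=8+4=12
SUB R1, 2 → R1=4-2=2
CMP R1, 0  (cmp 2,0)
JGT L2: taken
LOAD R3, [R4] → R3=M[12]=19
OR R3, 18 → R3=19|18=19
ADD R4, 4 → R4=12+4=16
SUB R1, 2 → R1=2-2=0
CMP R1, 0  (cmp 0,0)
JGT L2: not taken
SUB R3, 16 → R3=19-16=3
STORE R3, [8] → M[8]=3
halt.

3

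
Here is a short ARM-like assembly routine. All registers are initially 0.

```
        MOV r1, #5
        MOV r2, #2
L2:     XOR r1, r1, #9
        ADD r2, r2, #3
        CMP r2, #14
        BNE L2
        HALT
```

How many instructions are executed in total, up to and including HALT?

r1=5
r2=2
r1=5^9=12
r2=2+3=5
CMP r2, #14  (cmp 5,14)
BNE L2: taken
r1=12^9=5
r2=5+3=8
CMP r2, #14  (cmp 8,14)
BNE L2: taken
r1=5^9=12
r2=8+3=11
CMP r2, #14  (cmp 11,14)
BNE L2: taken
r1=12^9=5
r2=11+3=14
CMP r2, #14  (cmp 14,14)
BNE L2: not taken
halt.
Total executed instructions: 19.

19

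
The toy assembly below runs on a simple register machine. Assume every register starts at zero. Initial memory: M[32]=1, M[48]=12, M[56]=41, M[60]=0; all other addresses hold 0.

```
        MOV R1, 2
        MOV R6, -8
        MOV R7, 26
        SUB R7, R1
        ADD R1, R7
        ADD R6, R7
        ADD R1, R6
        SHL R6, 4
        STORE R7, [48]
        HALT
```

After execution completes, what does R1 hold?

R1=2
R6=-8
R7=26
R7=26-2=24
R1=2+24=26
R6=(-8)+24=16
R1=26+16=42
R6=16<<4=256
STORE R7, [48] → M[48]=24
halt.

42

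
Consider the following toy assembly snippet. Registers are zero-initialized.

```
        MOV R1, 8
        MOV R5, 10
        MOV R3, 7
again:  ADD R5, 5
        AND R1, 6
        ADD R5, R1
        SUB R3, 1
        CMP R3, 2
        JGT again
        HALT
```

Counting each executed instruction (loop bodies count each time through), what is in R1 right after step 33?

MOV R1, 8 → R1=8
MOV R5, 10 → R5=10
MOV R3, 7 → R3=7
ADD R5, 5 → R5=10+5=15
AND R1, 6 → R1=8&6=0
ADD R5, R1 → R5=15+0=15
SUB R3, 1 → R3=7-1=6
CMP R3, 2  (cmp 6,2)
JGT again: taken
ADD R5, 5 → R5=15+5=20
AND R1, 6 → R1=0&6=0
ADD R5, R1 → R5=20+0=20
SUB R3, 1 → R3=6-1=5
CMP R3, 2  (cmp 5,2)
JGT again: taken
ADD R5, 5 → R5=20+5=25
AND R1, 6 → R1=0&6=0
ADD R5, R1 → R5=25+0=25
SUB R3, 1 → R3=5-1=4
CMP R3, 2  (cmp 4,2)
JGT again: taken
ADD R5, 5 → R5=25+5=30
AND R1, 6 → R1=0&6=0
ADD R5, R1 → R5=30+0=30
SUB R3, 1 → R3=4-1=3
CMP R3, 2  (cmp 3,2)
JGT again: taken
ADD R5, 5 → R5=30+5=35
AND R1, 6 → R1=0&6=0
ADD R5, R1 → R5=35+0=35
SUB R3, 1 → R3=3-1=2
CMP R3, 2  (cmp 2,2)
JGT again: not taken
After step 33: R1 = 0.

0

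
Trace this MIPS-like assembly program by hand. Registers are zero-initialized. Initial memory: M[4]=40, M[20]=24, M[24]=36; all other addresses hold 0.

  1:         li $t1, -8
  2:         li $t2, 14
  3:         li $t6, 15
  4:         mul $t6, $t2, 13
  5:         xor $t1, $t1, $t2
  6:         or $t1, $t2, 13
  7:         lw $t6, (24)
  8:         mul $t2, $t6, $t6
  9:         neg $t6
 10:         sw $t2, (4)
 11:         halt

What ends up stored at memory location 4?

1296

$t1=-8
$t2=14
$t6=15
$t6=14*13=182
$t1=(-8)^14=-10
$t1=14|13=15
$t6=M[24]=36
$t2=36*36=1296
$t6=-(36)=-36
sw $t2, (4) → M[4]=1296
halt.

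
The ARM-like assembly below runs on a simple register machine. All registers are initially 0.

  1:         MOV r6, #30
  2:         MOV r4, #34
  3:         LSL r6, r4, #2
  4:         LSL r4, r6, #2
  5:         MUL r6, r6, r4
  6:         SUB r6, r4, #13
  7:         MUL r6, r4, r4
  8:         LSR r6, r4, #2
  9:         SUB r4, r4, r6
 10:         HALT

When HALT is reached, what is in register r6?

MOV r6, #30 → r6=30
MOV r4, #34 → r4=34
LSL r6, r4, #2 → r6=34<<2=136
LSL r4, r6, #2 → r4=136<<2=544
MUL r6, r6, r4 → r6=136*544=73984
SUB r6, r4, #13 → r6=544-13=531
MUL r6, r4, r4 → r6=544*544=295936
LSR r6, r4, #2 → r6=544>>2=136
SUB r4, r4, r6 → r4=544-136=408
halt.

136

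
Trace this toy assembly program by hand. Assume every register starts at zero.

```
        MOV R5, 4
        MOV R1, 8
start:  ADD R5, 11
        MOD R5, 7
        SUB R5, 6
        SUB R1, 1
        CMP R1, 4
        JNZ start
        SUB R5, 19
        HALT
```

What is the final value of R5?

-23

MOV R5, 4 → R5=4
MOV R1, 8 → R1=8
ADD R5, 11 → R5=4+11=15
MOD R5, 7 → R5=15%7=1
SUB R5, 6 → R5=1-6=-5
SUB R1, 1 → R1=8-1=7
CMP R1, 4  (cmp 7,4)
JNZ start: taken
ADD R5, 11 → R5=(-5)+11=6
MOD R5, 7 → R5=6%7=6
SUB R5, 6 → R5=6-6=0
SUB R1, 1 → R1=7-1=6
CMP R1, 4  (cmp 6,4)
JNZ start: taken
ADD R5, 11 → R5=0+11=11
MOD R5, 7 → R5=11%7=4
SUB R5, 6 → R5=4-6=-2
SUB R1, 1 → R1=6-1=5
CMP R1, 4  (cmp 5,4)
JNZ start: taken
ADD R5, 11 → R5=(-2)+11=9
MOD R5, 7 → R5=9%7=2
SUB R5, 6 → R5=2-6=-4
SUB R1, 1 → R1=5-1=4
CMP R1, 4  (cmp 4,4)
JNZ start: not taken
SUB R5, 19 → R5=(-4)-19=-23
halt.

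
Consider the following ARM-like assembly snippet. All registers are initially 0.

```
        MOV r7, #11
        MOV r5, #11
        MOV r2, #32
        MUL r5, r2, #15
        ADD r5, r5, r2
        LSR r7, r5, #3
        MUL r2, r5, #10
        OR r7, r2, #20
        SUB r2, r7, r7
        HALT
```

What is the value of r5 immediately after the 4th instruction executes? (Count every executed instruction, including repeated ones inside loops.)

r7=11
r5=11
r2=32
r5=32*15=480
After step 4: r5 = 480.

480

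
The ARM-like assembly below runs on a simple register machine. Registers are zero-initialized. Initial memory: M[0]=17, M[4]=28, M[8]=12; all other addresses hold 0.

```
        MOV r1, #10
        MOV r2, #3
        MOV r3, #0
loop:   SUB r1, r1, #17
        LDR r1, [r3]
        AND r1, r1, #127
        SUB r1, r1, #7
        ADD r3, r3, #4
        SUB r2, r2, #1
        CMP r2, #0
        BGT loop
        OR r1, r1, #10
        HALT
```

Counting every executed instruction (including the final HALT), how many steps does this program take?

29

after MOV r1, #10: r1=10
after MOV r2, #3: r2=3
after MOV r3, #0: r3=0
after SUB r1, r1, #17: r1=10-17=-7
after LDR r1, [r3]: r1=M[0]=17
after AND r1, r1, #127: r1=17&127=17
after SUB r1, r1, #7: r1=17-7=10
after ADD r3, r3, #4: r3=0+4=4
after SUB r2, r2, #1: r2=3-1=2
CMP r2, #0  (cmp 2,0)
BGT loop: taken
after SUB r1, r1, #17: r1=10-17=-7
after LDR r1, [r3]: r1=M[4]=28
after AND r1, r1, #127: r1=28&127=28
after SUB r1, r1, #7: r1=28-7=21
after ADD r3, r3, #4: r3=4+4=8
after SUB r2, r2, #1: r2=2-1=1
CMP r2, #0  (cmp 1,0)
BGT loop: taken
after SUB r1, r1, #17: r1=21-17=4
after LDR r1, [r3]: r1=M[8]=12
after AND r1, r1, #127: r1=12&127=12
after SUB r1, r1, #7: r1=12-7=5
after ADD r3, r3, #4: r3=8+4=12
after SUB r2, r2, #1: r2=1-1=0
CMP r2, #0  (cmp 0,0)
BGT loop: not taken
after OR r1, r1, #10: r1=5|10=15
halt.
Total executed instructions: 29.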